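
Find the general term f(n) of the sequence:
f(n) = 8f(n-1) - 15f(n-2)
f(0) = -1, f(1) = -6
Characteristic equation: x² - 8x + 15 = 0, which factors as (x - (3))(x - (5)) = 0.
Roots r₁ = 3, r₂ = 5 (distinct).
General solution: f(n) = A·(3)^n + B·(5)^n.
From f(0) = -1: A + B = -1.
From f(1) = -6: 3A + 5B = -6.
Solving: A = \frac{1}{2}, B = - \frac{3}{2}.
So f(n) = \frac{3^{n}}{2} - \frac{3 \cdot 5^{n}}{2}.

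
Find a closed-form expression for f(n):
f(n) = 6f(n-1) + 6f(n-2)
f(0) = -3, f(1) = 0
Characteristic equation: x² - 6x - 6 = 0.
Discriminant Δ = (6)² + 4·(6) = 60.
Roots r₁,₂ = (6 ± √60)/2, so r₁ = 3 + \sqrt{15}, r₂ = 3 - \sqrt{15}.
General solution: f(n) = A·r₁^n + B·r₂^n.
From the initial conditions, A + B = -3 and r₁A + r₂B = 0.
Since r₁ - r₂ = √60: A = (0 - (-3)r₂)/√60 = - \frac{3}{2} + \frac{3 \sqrt{15}}{10}, and B = -3 - A = - \frac{3}{2} - \frac{3 \sqrt{15}}{10}.
So f(n) = \left(- \frac{3}{2} + \frac{3 \sqrt{15}}{10}\right)\left(3 + \sqrt{15}\right)^n + \left(- \frac{3}{2} - \frac{3 \sqrt{15}}{10}\right)\left(3 - \sqrt{15}\right)^n.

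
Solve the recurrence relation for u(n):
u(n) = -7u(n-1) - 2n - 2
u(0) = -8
First-order linear with linear forcing.
Homogeneous solution: u_h(n) = A·(-7)^n.
Try particular u_p(n) = pn + q. Substituting:
  pn + q = -7(p(n-1) + q) - 2n - 2.
Matching the n-coefficient: p = -7p - 2 ⇒ p = - \frac{1}{4}.
Matching constants: q = 7p - 7q - 2 ⇒ q = - \frac{15}{32}.
General: u(n) = A·(-7)^n - \frac{n}{4} - \frac{15}{32}.
Apply u(0) = -8: A - \frac{15}{32} = -8 ⇒ A = - \frac{241}{32}.
So u(n) = - \frac{241 \left(-7\right)^{n}}{32} - \frac{n}{4} - \frac{15}{32}.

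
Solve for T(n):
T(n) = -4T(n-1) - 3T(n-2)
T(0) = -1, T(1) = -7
Characteristic equation: x² + 4x + 3 = 0, which factors as (x - (-3))(x - (-1)) = 0.
Roots r₁ = -3, r₂ = -1 (distinct).
General solution: T(n) = A·(-3)^n + B·(-1)^n.
From T(0) = -1: A + B = -1.
From T(1) = -7: -3A - B = -7.
Solving: A = 4, B = -5.
So T(n) = - 5 \left(-1\right)^{n} + 4 \left(-3\right)^{n}.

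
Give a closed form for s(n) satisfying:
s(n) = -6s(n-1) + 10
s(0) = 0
First-order linear non-homogeneous.
Homogeneous solution: s_h(n) = A·(-6)^n.
Try constant particular solution s_p = K: K = -6K + 10 ⇒ K = \frac{10}{7}.
General: s(n) = A·(-6)^n + \frac{10}{7}.
Apply s(0) = 0: A + \frac{10}{7} = 0 ⇒ A = - \frac{10}{7}.
So s(n) = \frac{10}{7} - \frac{10 \left(-6\right)^{n}}{7}.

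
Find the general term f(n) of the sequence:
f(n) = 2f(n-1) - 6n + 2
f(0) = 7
First-order linear with linear forcing.
Homogeneous solution: f_h(n) = A·(2)^n.
Try particular f_p(n) = pn + q. Substituting:
  pn + q = 2(p(n-1) + q) - 6n + 2.
Matching the n-coefficient: p = 2p - 6 ⇒ p = 6.
Matching constants: q = -2p + 2q + 2 ⇒ q = 10.
General: f(n) = A·(2)^n + 6 n + 10.
Apply f(0) = 7: A + 10 = 7 ⇒ A = -3.
So f(n) = - 3 \cdot 2^{n} + 6 n + 10.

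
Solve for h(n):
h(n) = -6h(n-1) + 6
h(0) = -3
First-order linear non-homogeneous.
Homogeneous solution: h_h(n) = A·(-6)^n.
Try constant particular solution h_p = K: K = -6K + 6 ⇒ K = \frac{6}{7}.
General: h(n) = A·(-6)^n + \frac{6}{7}.
Apply h(0) = -3: A + \frac{6}{7} = -3 ⇒ A = - \frac{27}{7}.
So h(n) = \frac{6}{7} - \frac{27 \left(-6\right)^{n}}{7}.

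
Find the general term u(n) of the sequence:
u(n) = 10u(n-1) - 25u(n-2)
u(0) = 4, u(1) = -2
Characteristic equation: x² - 10x + 25 = 0, which is (x - (5))².
Repeated root r = 5.
General solution: u(n) = (A + Bn)·(5)^n.
From u(0) = 4: A = 4.
From u(1) = -2: (A + B)·(5) = -2 ⇒ B = - \frac{22}{5}.
So u(n) = \left(4 - \frac{22 n}{5}\right) \cdot (5)^n.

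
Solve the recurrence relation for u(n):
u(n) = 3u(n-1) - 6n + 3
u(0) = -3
First-order linear with linear forcing.
Homogeneous solution: u_h(n) = A·(3)^n.
Try particular u_p(n) = pn + q. Substituting:
  pn + q = 3(p(n-1) + q) - 6n + 3.
Matching the n-coefficient: p = 3p - 6 ⇒ p = 3.
Matching constants: q = -3p + 3q + 3 ⇒ q = 3.
General: u(n) = A·(3)^n + 3 n + 3.
Apply u(0) = -3: A + 3 = -3 ⇒ A = -6.
So u(n) = - 6 \cdot 3^{n} + 3 n + 3.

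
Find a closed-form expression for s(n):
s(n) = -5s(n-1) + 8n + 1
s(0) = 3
First-order linear with linear forcing.
Homogeneous solution: s_h(n) = A·(-5)^n.
Try particular s_p(n) = pn + q. Substituting:
  pn + q = -5(p(n-1) + q) + 8n + 1.
Matching the n-coefficient: p = -5p + 8 ⇒ p = \frac{4}{3}.
Matching constants: q = 5p - 5q + 1 ⇒ q = \frac{23}{18}.
General: s(n) = A·(-5)^n + \frac{4 n}{3} + \frac{23}{18}.
Apply s(0) = 3: A + \frac{23}{18} = 3 ⇒ A = \frac{31}{18}.
So s(n) = \frac{31 \left(-5\right)^{n}}{18} + \frac{4 n}{3} + \frac{23}{18}.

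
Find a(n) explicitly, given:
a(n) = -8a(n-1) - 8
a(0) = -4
First-order linear non-homogeneous.
Homogeneous solution: a_h(n) = A·(-8)^n.
Try constant particular solution a_p = K: K = -8K - 8 ⇒ K = - \frac{8}{9}.
General: a(n) = A·(-8)^n - \frac{8}{9}.
Apply a(0) = -4: A - \frac{8}{9} = -4 ⇒ A = - \frac{28}{9}.
So a(n) = - \frac{28 \left(-8\right)^{n}}{9} - \frac{8}{9}.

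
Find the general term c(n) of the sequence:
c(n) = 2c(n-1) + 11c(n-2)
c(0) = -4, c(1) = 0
Characteristic equation: x² - 2x - 11 = 0.
Discriminant Δ = (2)² + 4·(11) = 48.
Roots r₁,₂ = (2 ± √48)/2, so r₁ = 1 + 2 \sqrt{3}, r₂ = 1 - 2 \sqrt{3}.
General solution: c(n) = A·r₁^n + B·r₂^n.
From the initial conditions, A + B = -4 and r₁A + r₂B = 0.
Since r₁ - r₂ = √48: A = (0 - (-4)r₂)/√48 = -2 + \frac{\sqrt{3}}{3}, and B = -4 - A = -2 - \frac{\sqrt{3}}{3}.
So c(n) = \left(-2 + \frac{\sqrt{3}}{3}\right)\left(1 + 2 \sqrt{3}\right)^n + \left(-2 - \frac{\sqrt{3}}{3}\right)\left(1 - 2 \sqrt{3}\right)^n.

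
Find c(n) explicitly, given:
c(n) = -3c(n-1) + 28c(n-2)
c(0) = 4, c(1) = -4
Characteristic equation: x² + 3x - 28 = 0, which factors as (x - (4))(x - (-7)) = 0.
Roots r₁ = 4, r₂ = -7 (distinct).
General solution: c(n) = A·(4)^n + B·(-7)^n.
From c(0) = 4: A + B = 4.
From c(1) = -4: 4A - 7B = -4.
Solving: A = \frac{24}{11}, B = \frac{20}{11}.
So c(n) = \frac{20 \left(-7\right)^{n}}{11} + \frac{24 \cdot 4^{n}}{11}.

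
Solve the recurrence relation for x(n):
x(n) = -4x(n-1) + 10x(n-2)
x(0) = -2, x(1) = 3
Characteristic equation: x² + 4x - 10 = 0.
Discriminant Δ = (-4)² + 4·(10) = 56.
Roots r₁,₂ = (-4 ± √56)/2, so r₁ = -2 + \sqrt{14}, r₂ = - \sqrt{14} - 2.
General solution: x(n) = A·r₁^n + B·r₂^n.
From the initial conditions, A + B = -2 and r₁A + r₂B = 3.
Since r₁ - r₂ = √56: A = (3 - (-2)r₂)/√56 = -1 - \frac{\sqrt{14}}{28}, and B = -2 - A = -1 + \frac{\sqrt{14}}{28}.
So x(n) = \left(-1 - \frac{\sqrt{14}}{28}\right)\left(-2 + \sqrt{14}\right)^n + \left(-1 + \frac{\sqrt{14}}{28}\right)\left(- \sqrt{14} - 2\right)^n.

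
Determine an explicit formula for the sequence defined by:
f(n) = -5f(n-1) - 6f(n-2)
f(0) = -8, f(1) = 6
Characteristic equation: x² + 5x + 6 = 0, which factors as (x - (-3))(x - (-2)) = 0.
Roots r₁ = -3, r₂ = -2 (distinct).
General solution: f(n) = A·(-3)^n + B·(-2)^n.
From f(0) = -8: A + B = -8.
From f(1) = 6: -3A - 2B = 6.
Solving: A = 10, B = -18.
So f(n) = - 18 \left(-2\right)^{n} + 10 \left(-3\right)^{n}.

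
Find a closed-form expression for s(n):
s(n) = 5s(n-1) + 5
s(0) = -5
First-order linear non-homogeneous.
Homogeneous solution: s_h(n) = A·(5)^n.
Try constant particular solution s_p = K: K = 5K + 5 ⇒ K = - \frac{5}{4}.
General: s(n) = A·(5)^n - \frac{5}{4}.
Apply s(0) = -5: A - \frac{5}{4} = -5 ⇒ A = - \frac{15}{4}.
So s(n) = - \frac{15 \cdot 5^{n}}{4} - \frac{5}{4}.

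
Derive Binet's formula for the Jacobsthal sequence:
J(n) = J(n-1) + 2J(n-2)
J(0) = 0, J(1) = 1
This is the Jacobsthal sequence.
Characteristic equation: x² - x - 2 = 0; roots r₁ = 2, r₂ = -1.
General: J(n) = A·r₁^n + B·r₂^n. Solving with J(0)=0, J(1)=1 gives A = \frac{1}{3}, B = - \frac{1}{3}.
So J(n) = - \frac{\left(-1\right)^{n}}{3} + \frac{2^{n}}{3}.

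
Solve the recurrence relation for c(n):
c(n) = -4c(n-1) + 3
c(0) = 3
First-order linear non-homogeneous.
Homogeneous solution: c_h(n) = A·(-4)^n.
Try constant particular solution c_p = K: K = -4K + 3 ⇒ K = \frac{3}{5}.
General: c(n) = A·(-4)^n + \frac{3}{5}.
Apply c(0) = 3: A + \frac{3}{5} = 3 ⇒ A = \frac{12}{5}.
So c(n) = \frac{12 \left(-4\right)^{n}}{5} + \frac{3}{5}.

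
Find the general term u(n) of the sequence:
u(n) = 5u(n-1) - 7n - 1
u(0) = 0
First-order linear with linear forcing.
Homogeneous solution: u_h(n) = A·(5)^n.
Try particular u_p(n) = pn + q. Substituting:
  pn + q = 5(p(n-1) + q) - 7n - 1.
Matching the n-coefficient: p = 5p - 7 ⇒ p = \frac{7}{4}.
Matching constants: q = -5p + 5q - 1 ⇒ q = \frac{39}{16}.
General: u(n) = A·(5)^n + \frac{7 n}{4} + \frac{39}{16}.
Apply u(0) = 0: A + \frac{39}{16} = 0 ⇒ A = - \frac{39}{16}.
So u(n) = - \frac{39 \cdot 5^{n}}{16} + \frac{7 n}{4} + \frac{39}{16}.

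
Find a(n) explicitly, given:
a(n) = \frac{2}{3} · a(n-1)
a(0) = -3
Pure geometric recurrence with ratio \frac{2}{3}.
By induction a(n) = a(0) · (\frac{2}{3})^n = - 3 \left(\frac{2}{3}\right)^{n}.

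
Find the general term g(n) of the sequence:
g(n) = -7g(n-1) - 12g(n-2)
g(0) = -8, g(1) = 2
Characteristic equation: x² + 7x + 12 = 0, which factors as (x - (-4))(x - (-3)) = 0.
Roots r₁ = -4, r₂ = -3 (distinct).
General solution: g(n) = A·(-4)^n + B·(-3)^n.
From g(0) = -8: A + B = -8.
From g(1) = 2: -4A - 3B = 2.
Solving: A = 22, B = -30.
So g(n) = - 30 \left(-3\right)^{n} + 22 \left(-4\right)^{n}.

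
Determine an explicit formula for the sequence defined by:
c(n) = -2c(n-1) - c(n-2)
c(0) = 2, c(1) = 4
Characteristic equation: x² + 2x + 1 = 0, which is (x - (-1))².
Repeated root r = -1.
General solution: c(n) = (A + Bn)·(-1)^n.
From c(0) = 2: A = 2.
From c(1) = 4: (A + B)·(-1) = 4 ⇒ B = -6.
So c(n) = \left(2 - 6 n\right) \cdot (-1)^n.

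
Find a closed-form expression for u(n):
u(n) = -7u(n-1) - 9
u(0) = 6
First-order linear non-homogeneous.
Homogeneous solution: u_h(n) = A·(-7)^n.
Try constant particular solution u_p = K: K = -7K - 9 ⇒ K = - \frac{9}{8}.
General: u(n) = A·(-7)^n - \frac{9}{8}.
Apply u(0) = 6: A - \frac{9}{8} = 6 ⇒ A = \frac{57}{8}.
So u(n) = \frac{57 \left(-7\right)^{n}}{8} - \frac{9}{8}.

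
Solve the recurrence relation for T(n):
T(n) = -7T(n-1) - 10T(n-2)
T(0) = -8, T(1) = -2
Characteristic equation: x² + 7x + 10 = 0, which factors as (x - (-2))(x - (-5)) = 0.
Roots r₁ = -2, r₂ = -5 (distinct).
General solution: T(n) = A·(-2)^n + B·(-5)^n.
From T(0) = -8: A + B = -8.
From T(1) = -2: -2A - 5B = -2.
Solving: A = -14, B = 6.
So T(n) = - 14 \left(-2\right)^{n} + 6 \left(-5\right)^{n}.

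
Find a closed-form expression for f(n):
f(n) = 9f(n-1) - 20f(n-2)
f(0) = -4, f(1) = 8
Characteristic equation: x² - 9x + 20 = 0, which factors as (x - (5))(x - (4)) = 0.
Roots r₁ = 5, r₂ = 4 (distinct).
General solution: f(n) = A·(5)^n + B·(4)^n.
From f(0) = -4: A + B = -4.
From f(1) = 8: 5A + 4B = 8.
Solving: A = 24, B = -28.
So f(n) = - 28 \cdot 4^{n} + 24 \cdot 5^{n}.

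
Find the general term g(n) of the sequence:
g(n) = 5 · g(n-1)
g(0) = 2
Pure geometric recurrence with ratio 5.
By induction g(n) = g(0) · (5)^n = 2 \cdot 5^{n}.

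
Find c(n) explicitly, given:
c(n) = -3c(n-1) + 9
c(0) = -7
First-order linear non-homogeneous.
Homogeneous solution: c_h(n) = A·(-3)^n.
Try constant particular solution c_p = K: K = -3K + 9 ⇒ K = \frac{9}{4}.
General: c(n) = A·(-3)^n + \frac{9}{4}.
Apply c(0) = -7: A + \frac{9}{4} = -7 ⇒ A = - \frac{37}{4}.
So c(n) = \frac{9}{4} - \frac{37 \left(-3\right)^{n}}{4}.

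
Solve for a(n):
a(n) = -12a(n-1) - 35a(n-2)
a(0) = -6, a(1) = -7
Characteristic equation: x² + 12x + 35 = 0, which factors as (x - (-5))(x - (-7)) = 0.
Roots r₁ = -5, r₂ = -7 (distinct).
General solution: a(n) = A·(-5)^n + B·(-7)^n.
From a(0) = -6: A + B = -6.
From a(1) = -7: -5A - 7B = -7.
Solving: A = - \frac{49}{2}, B = \frac{37}{2}.
So a(n) = - \frac{49 \left(-5\right)^{n}}{2} + \frac{37 \left(-7\right)^{n}}{2}.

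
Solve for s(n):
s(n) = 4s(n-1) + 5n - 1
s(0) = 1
First-order linear with linear forcing.
Homogeneous solution: s_h(n) = A·(4)^n.
Try particular s_p(n) = pn + q. Substituting:
  pn + q = 4(p(n-1) + q) + 5n - 1.
Matching the n-coefficient: p = 4p + 5 ⇒ p = - \frac{5}{3}.
Matching constants: q = -4p + 4q - 1 ⇒ q = - \frac{17}{9}.
General: s(n) = A·(4)^n - \frac{5 n}{3} - \frac{17}{9}.
Apply s(0) = 1: A - \frac{17}{9} = 1 ⇒ A = \frac{26}{9}.
So s(n) = \frac{26 \cdot 4^{n}}{9} - \frac{5 n}{3} - \frac{17}{9}.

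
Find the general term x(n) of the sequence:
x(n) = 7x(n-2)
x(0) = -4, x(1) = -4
Characteristic equation: x² - 7 = 0.
Discriminant Δ = (0)² + 4·(7) = 28.
Roots r₁,₂ = (0 ± √28)/2, so r₁ = \sqrt{7}, r₂ = - \sqrt{7}.
General solution: x(n) = A·r₁^n + B·r₂^n.
From the initial conditions, A + B = -4 and r₁A + r₂B = -4.
Since r₁ - r₂ = √28: A = (-4 - (-4)r₂)/√28 = -2 - \frac{2 \sqrt{7}}{7}, and B = -4 - A = -2 + \frac{2 \sqrt{7}}{7}.
So x(n) = \left(-2 - \frac{2 \sqrt{7}}{7}\right)\left(\sqrt{7}\right)^n + \left(-2 + \frac{2 \sqrt{7}}{7}\right)\left(- \sqrt{7}\right)^n.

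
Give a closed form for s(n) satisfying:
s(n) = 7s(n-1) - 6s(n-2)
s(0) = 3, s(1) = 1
Characteristic equation: x² - 7x + 6 = 0, which factors as (x - (1))(x - (6)) = 0.
Roots r₁ = 1, r₂ = 6 (distinct).
General solution: s(n) = A·(1)^n + B·(6)^n.
From s(0) = 3: A + B = 3.
From s(1) = 1: A + 6B = 1.
Solving: A = \frac{17}{5}, B = - \frac{2}{5}.
So s(n) = \frac{17}{5} - \frac{2 \cdot 6^{n}}{5}.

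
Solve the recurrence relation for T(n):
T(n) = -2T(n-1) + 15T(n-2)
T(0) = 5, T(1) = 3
Characteristic equation: x² + 2x - 15 = 0, which factors as (x - (3))(x - (-5)) = 0.
Roots r₁ = 3, r₂ = -5 (distinct).
General solution: T(n) = A·(3)^n + B·(-5)^n.
From T(0) = 5: A + B = 5.
From T(1) = 3: 3A - 5B = 3.
Solving: A = \frac{7}{2}, B = \frac{3}{2}.
So T(n) = \frac{3 \left(-5\right)^{n}}{2} + \frac{7 \cdot 3^{n}}{2}.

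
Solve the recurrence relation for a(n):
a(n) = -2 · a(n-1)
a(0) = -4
Pure geometric recurrence with ratio -2.
By induction a(n) = a(0) · (-2)^n = - 4 \left(-2\right)^{n}.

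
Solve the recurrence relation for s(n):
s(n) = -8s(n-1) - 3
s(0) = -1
First-order linear non-homogeneous.
Homogeneous solution: s_h(n) = A·(-8)^n.
Try constant particular solution s_p = K: K = -8K - 3 ⇒ K = - \frac{1}{3}.
General: s(n) = A·(-8)^n - \frac{1}{3}.
Apply s(0) = -1: A - \frac{1}{3} = -1 ⇒ A = - \frac{2}{3}.
So s(n) = - \frac{2 \left(-8\right)^{n}}{3} - \frac{1}{3}.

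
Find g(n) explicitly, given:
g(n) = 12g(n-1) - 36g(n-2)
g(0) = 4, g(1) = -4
Characteristic equation: x² - 12x + 36 = 0, which is (x - (6))².
Repeated root r = 6.
General solution: g(n) = (A + Bn)·(6)^n.
From g(0) = 4: A = 4.
From g(1) = -4: (A + B)·(6) = -4 ⇒ B = - \frac{14}{3}.
So g(n) = \left(4 - \frac{14 n}{3}\right) \cdot (6)^n.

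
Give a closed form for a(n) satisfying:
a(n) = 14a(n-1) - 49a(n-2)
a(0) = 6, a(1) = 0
Characteristic equation: x² - 14x + 49 = 0, which is (x - (7))².
Repeated root r = 7.
General solution: a(n) = (A + Bn)·(7)^n.
From a(0) = 6: A = 6.
From a(1) = 0: (A + B)·(7) = 0 ⇒ B = -6.
So a(n) = \left(6 - 6 n\right) \cdot (7)^n.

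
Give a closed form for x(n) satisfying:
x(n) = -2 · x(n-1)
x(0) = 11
Pure geometric recurrence with ratio -2.
By induction x(n) = x(0) · (-2)^n = 11 \left(-2\right)^{n}.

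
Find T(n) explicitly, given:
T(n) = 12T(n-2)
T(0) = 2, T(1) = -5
Characteristic equation: x² - 12 = 0.
Discriminant Δ = (0)² + 4·(12) = 48.
Roots r₁,₂ = (0 ± √48)/2, so r₁ = 2 \sqrt{3}, r₂ = - 2 \sqrt{3}.
General solution: T(n) = A·r₁^n + B·r₂^n.
From the initial conditions, A + B = 2 and r₁A + r₂B = -5.
Since r₁ - r₂ = √48: A = (-5 - (2)r₂)/√48 = 1 - \frac{5 \sqrt{3}}{12}, and B = 2 - A = \frac{5 \sqrt{3}}{12} + 1.
So T(n) = \left(1 - \frac{5 \sqrt{3}}{12}\right)\left(2 \sqrt{3}\right)^n + \left(\frac{5 \sqrt{3}}{12} + 1\right)\left(- 2 \sqrt{3}\right)^n.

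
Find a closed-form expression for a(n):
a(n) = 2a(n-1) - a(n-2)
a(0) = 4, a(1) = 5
Characteristic equation: x² - 2x + 1 = 0, which is (x - (1))².
Repeated root r = 1.
General solution: a(n) = (A + Bn)·(1)^n.
From a(0) = 4: A = 4.
From a(1) = 5: (A + B)·(1) = 5 ⇒ B = 1.
So a(n) = \left(n + 4\right) \cdot (1)^n.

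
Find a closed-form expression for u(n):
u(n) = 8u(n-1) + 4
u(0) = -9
First-order linear non-homogeneous.
Homogeneous solution: u_h(n) = A·(8)^n.
Try constant particular solution u_p = K: K = 8K + 4 ⇒ K = - \frac{4}{7}.
General: u(n) = A·(8)^n - \frac{4}{7}.
Apply u(0) = -9: A - \frac{4}{7} = -9 ⇒ A = - \frac{59}{7}.
So u(n) = - \frac{59 \cdot 8^{n}}{7} - \frac{4}{7}.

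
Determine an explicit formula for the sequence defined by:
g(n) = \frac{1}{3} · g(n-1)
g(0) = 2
Pure geometric recurrence with ratio \frac{1}{3}.
By induction g(n) = g(0) · (\frac{1}{3})^n = 2 \cdot 3^{- n}.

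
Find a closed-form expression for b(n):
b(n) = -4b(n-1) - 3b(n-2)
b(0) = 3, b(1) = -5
Characteristic equation: x² + 4x + 3 = 0, which factors as (x - (-3))(x - (-1)) = 0.
Roots r₁ = -3, r₂ = -1 (distinct).
General solution: b(n) = A·(-3)^n + B·(-1)^n.
From b(0) = 3: A + B = 3.
From b(1) = -5: -3A - B = -5.
Solving: A = 1, B = 2.
So b(n) = 2 \left(-1\right)^{n} + \left(-3\right)^{n}.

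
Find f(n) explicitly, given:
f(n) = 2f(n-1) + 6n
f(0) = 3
First-order linear with linear forcing.
Homogeneous solution: f_h(n) = A·(2)^n.
Try particular f_p(n) = pn + q. Substituting:
  pn + q = 2(p(n-1) + q) + 6n.
Matching the n-coefficient: p = 2p + 6 ⇒ p = -6.
Matching constants: q = -2p + 2q ⇒ q = -12.
General: f(n) = A·(2)^n - 6 n - 12.
Apply f(0) = 3: A - 12 = 3 ⇒ A = 15.
So f(n) = 15 \cdot 2^{n} - 6 n - 12.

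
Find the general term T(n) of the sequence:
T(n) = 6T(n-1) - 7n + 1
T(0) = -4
First-order linear with linear forcing.
Homogeneous solution: T_h(n) = A·(6)^n.
Try particular T_p(n) = pn + q. Substituting:
  pn + q = 6(p(n-1) + q) - 7n + 1.
Matching the n-coefficient: p = 6p - 7 ⇒ p = \frac{7}{5}.
Matching constants: q = -6p + 6q + 1 ⇒ q = \frac{37}{25}.
General: T(n) = A·(6)^n + \frac{7 n}{5} + \frac{37}{25}.
Apply T(0) = -4: A + \frac{37}{25} = -4 ⇒ A = - \frac{137}{25}.
So T(n) = - \frac{137 \cdot 6^{n}}{25} + \frac{7 n}{5} + \frac{37}{25}.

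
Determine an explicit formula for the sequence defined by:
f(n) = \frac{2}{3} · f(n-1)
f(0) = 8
Pure geometric recurrence with ratio \frac{2}{3}.
By induction f(n) = f(0) · (\frac{2}{3})^n = 8 \left(\frac{2}{3}\right)^{n}.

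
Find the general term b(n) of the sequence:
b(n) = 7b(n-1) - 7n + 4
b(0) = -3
First-order linear with linear forcing.
Homogeneous solution: b_h(n) = A·(7)^n.
Try particular b_p(n) = pn + q. Substituting:
  pn + q = 7(p(n-1) + q) - 7n + 4.
Matching the n-coefficient: p = 7p - 7 ⇒ p = \frac{7}{6}.
Matching constants: q = -7p + 7q + 4 ⇒ q = \frac{25}{36}.
General: b(n) = A·(7)^n + \frac{7 n}{6} + \frac{25}{36}.
Apply b(0) = -3: A + \frac{25}{36} = -3 ⇒ A = - \frac{133}{36}.
So b(n) = - \frac{133 \cdot 7^{n}}{36} + \frac{7 n}{6} + \frac{25}{36}.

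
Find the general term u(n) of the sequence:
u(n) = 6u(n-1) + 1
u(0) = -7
First-order linear non-homogeneous.
Homogeneous solution: u_h(n) = A·(6)^n.
Try constant particular solution u_p = K: K = 6K + 1 ⇒ K = - \frac{1}{5}.
General: u(n) = A·(6)^n - \frac{1}{5}.
Apply u(0) = -7: A - \frac{1}{5} = -7 ⇒ A = - \frac{34}{5}.
So u(n) = - \frac{34 \cdot 6^{n}}{5} - \frac{1}{5}.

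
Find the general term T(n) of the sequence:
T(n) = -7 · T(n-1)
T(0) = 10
Pure geometric recurrence with ratio -7.
By induction T(n) = T(0) · (-7)^n = 10 \left(-7\right)^{n}.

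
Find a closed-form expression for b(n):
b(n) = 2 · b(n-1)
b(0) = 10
Pure geometric recurrence with ratio 2.
By induction b(n) = b(0) · (2)^n = 10 \cdot 2^{n}.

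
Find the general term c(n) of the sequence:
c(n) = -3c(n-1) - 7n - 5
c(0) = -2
First-order linear with linear forcing.
Homogeneous solution: c_h(n) = A·(-3)^n.
Try particular c_p(n) = pn + q. Substituting:
  pn + q = -3(p(n-1) + q) - 7n - 5.
Matching the n-coefficient: p = -3p - 7 ⇒ p = - \frac{7}{4}.
Matching constants: q = 3p - 3q - 5 ⇒ q = - \frac{41}{16}.
General: c(n) = A·(-3)^n - \frac{7 n}{4} - \frac{41}{16}.
Apply c(0) = -2: A - \frac{41}{16} = -2 ⇒ A = \frac{9}{16}.
So c(n) = \frac{9 \left(-3\right)^{n}}{16} - \frac{7 n}{4} - \frac{41}{16}.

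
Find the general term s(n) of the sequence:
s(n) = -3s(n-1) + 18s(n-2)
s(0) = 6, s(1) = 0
Characteristic equation: x² + 3x - 18 = 0, which factors as (x - (-6))(x - (3)) = 0.
Roots r₁ = -6, r₂ = 3 (distinct).
General solution: s(n) = A·(-6)^n + B·(3)^n.
From s(0) = 6: A + B = 6.
From s(1) = 0: -6A + 3B = 0.
Solving: A = 2, B = 4.
So s(n) = 2 \left(-6\right)^{n} + 4 \cdot 3^{n}.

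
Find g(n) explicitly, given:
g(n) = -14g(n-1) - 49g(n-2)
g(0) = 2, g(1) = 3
Characteristic equation: x² + 14x + 49 = 0, which is (x - (-7))².
Repeated root r = -7.
General solution: g(n) = (A + Bn)·(-7)^n.
From g(0) = 2: A = 2.
From g(1) = 3: (A + B)·(-7) = 3 ⇒ B = - \frac{17}{7}.
So g(n) = \left(2 - \frac{17 n}{7}\right) \cdot (-7)^n.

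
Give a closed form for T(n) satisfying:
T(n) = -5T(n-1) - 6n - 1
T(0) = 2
First-order linear with linear forcing.
Homogeneous solution: T_h(n) = A·(-5)^n.
Try particular T_p(n) = pn + q. Substituting:
  pn + q = -5(p(n-1) + q) - 6n - 1.
Matching the n-coefficient: p = -5p - 6 ⇒ p = -1.
Matching constants: q = 5p - 5q - 1 ⇒ q = -1.
General: T(n) = A·(-5)^n - n - 1.
Apply T(0) = 2: A - 1 = 2 ⇒ A = 3.
So T(n) = 3 \left(-5\right)^{n} - n - 1.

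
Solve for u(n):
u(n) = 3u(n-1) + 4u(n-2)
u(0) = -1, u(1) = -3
Characteristic equation: x² - 3x - 4 = 0, which factors as (x - (-1))(x - (4)) = 0.
Roots r₁ = -1, r₂ = 4 (distinct).
General solution: u(n) = A·(-1)^n + B·(4)^n.
From u(0) = -1: A + B = -1.
From u(1) = -3: -A + 4B = -3.
Solving: A = - \frac{1}{5}, B = - \frac{4}{5}.
So u(n) = - \frac{\left(-1\right)^{n}}{5} - \frac{4 \cdot 4^{n}}{5}.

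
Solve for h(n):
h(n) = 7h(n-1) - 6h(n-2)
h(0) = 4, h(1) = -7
Characteristic equation: x² - 7x + 6 = 0, which factors as (x - (1))(x - (6)) = 0.
Roots r₁ = 1, r₂ = 6 (distinct).
General solution: h(n) = A·(1)^n + B·(6)^n.
From h(0) = 4: A + B = 4.
From h(1) = -7: A + 6B = -7.
Solving: A = \frac{31}{5}, B = - \frac{11}{5}.
So h(n) = \frac{31}{5} - \frac{11 \cdot 6^{n}}{5}.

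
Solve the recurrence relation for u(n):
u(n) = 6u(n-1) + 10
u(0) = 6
First-order linear non-homogeneous.
Homogeneous solution: u_h(n) = A·(6)^n.
Try constant particular solution u_p = K: K = 6K + 10 ⇒ K = -2.
General: u(n) = A·(6)^n - 2.
Apply u(0) = 6: A - 2 = 6 ⇒ A = 8.
So u(n) = 8 \cdot 6^{n} - 2.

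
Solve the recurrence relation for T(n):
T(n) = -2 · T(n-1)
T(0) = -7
Pure geometric recurrence with ratio -2.
By induction T(n) = T(0) · (-2)^n = - 7 \left(-2\right)^{n}.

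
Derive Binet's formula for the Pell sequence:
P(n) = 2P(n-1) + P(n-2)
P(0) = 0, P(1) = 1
This is the Pell sequence.
Characteristic equation: x² - 2x - 1 = 0; roots r₁ = 1 + \sqrt{2}, r₂ = 1 - \sqrt{2}.
General: P(n) = A·r₁^n + B·r₂^n. Solving with P(0)=0, P(1)=1 gives A = \frac{\sqrt{2}}{4}, B = - \frac{\sqrt{2}}{4}.
So P(n) = \frac{\sqrt{2} \left(- \left(1 - \sqrt{2}\right)^{n} + \left(1 + \sqrt{2}\right)^{n}\right)}{4}.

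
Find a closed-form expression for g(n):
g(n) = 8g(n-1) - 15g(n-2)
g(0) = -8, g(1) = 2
Characteristic equation: x² - 8x + 15 = 0, which factors as (x - (5))(x - (3)) = 0.
Roots r₁ = 5, r₂ = 3 (distinct).
General solution: g(n) = A·(5)^n + B·(3)^n.
From g(0) = -8: A + B = -8.
From g(1) = 2: 5A + 3B = 2.
Solving: A = 13, B = -21.
So g(n) = - 21 \cdot 3^{n} + 13 \cdot 5^{n}.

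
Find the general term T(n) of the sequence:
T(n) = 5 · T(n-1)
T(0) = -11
Pure geometric recurrence with ratio 5.
By induction T(n) = T(0) · (5)^n = - 11 \cdot 5^{n}.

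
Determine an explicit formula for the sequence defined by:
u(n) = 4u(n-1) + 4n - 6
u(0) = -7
First-order linear with linear forcing.
Homogeneous solution: u_h(n) = A·(4)^n.
Try particular u_p(n) = pn + q. Substituting:
  pn + q = 4(p(n-1) + q) + 4n - 6.
Matching the n-coefficient: p = 4p + 4 ⇒ p = - \frac{4}{3}.
Matching constants: q = -4p + 4q - 6 ⇒ q = \frac{2}{9}.
General: u(n) = A·(4)^n - \frac{4 n}{3} + \frac{2}{9}.
Apply u(0) = -7: A + \frac{2}{9} = -7 ⇒ A = - \frac{65}{9}.
So u(n) = - \frac{65 \cdot 4^{n}}{9} - \frac{4 n}{3} + \frac{2}{9}.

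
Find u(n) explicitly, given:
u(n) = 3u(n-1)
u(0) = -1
This is a homogeneous first-order recurrence with ratio 3.
By induction u(n) = u(0) · (3)^n = - 3^{n}.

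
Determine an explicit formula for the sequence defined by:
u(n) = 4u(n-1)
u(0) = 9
This is a homogeneous first-order recurrence with ratio 4.
By induction u(n) = u(0) · (4)^n = 9 \cdot 4^{n}.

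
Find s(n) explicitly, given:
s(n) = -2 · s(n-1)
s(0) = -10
Pure geometric recurrence with ratio -2.
By induction s(n) = s(0) · (-2)^n = - 10 \left(-2\right)^{n}.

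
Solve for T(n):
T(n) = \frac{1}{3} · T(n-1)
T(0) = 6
Pure geometric recurrence with ratio \frac{1}{3}.
By induction T(n) = T(0) · (\frac{1}{3})^n = 6 \cdot 3^{- n}.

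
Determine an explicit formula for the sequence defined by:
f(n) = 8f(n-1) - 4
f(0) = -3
First-order linear non-homogeneous.
Homogeneous solution: f_h(n) = A·(8)^n.
Try constant particular solution f_p = K: K = 8K - 4 ⇒ K = \frac{4}{7}.
General: f(n) = A·(8)^n + \frac{4}{7}.
Apply f(0) = -3: A + \frac{4}{7} = -3 ⇒ A = - \frac{25}{7}.
So f(n) = \frac{4}{7} - \frac{25 \cdot 8^{n}}{7}.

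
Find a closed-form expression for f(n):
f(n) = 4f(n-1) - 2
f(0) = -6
First-order linear non-homogeneous.
Homogeneous solution: f_h(n) = A·(4)^n.
Try constant particular solution f_p = K: K = 4K - 2 ⇒ K = \frac{2}{3}.
General: f(n) = A·(4)^n + \frac{2}{3}.
Apply f(0) = -6: A + \frac{2}{3} = -6 ⇒ A = - \frac{20}{3}.
So f(n) = \frac{2}{3} - \frac{20 \cdot 4^{n}}{3}.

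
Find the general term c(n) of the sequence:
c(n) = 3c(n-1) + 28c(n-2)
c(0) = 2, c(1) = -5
Characteristic equation: x² - 3x - 28 = 0, which factors as (x - (7))(x - (-4)) = 0.
Roots r₁ = 7, r₂ = -4 (distinct).
General solution: c(n) = A·(7)^n + B·(-4)^n.
From c(0) = 2: A + B = 2.
From c(1) = -5: 7A - 4B = -5.
Solving: A = \frac{3}{11}, B = \frac{19}{11}.
So c(n) = \frac{19 \left(-4\right)^{n}}{11} + \frac{3 \cdot 7^{n}}{11}.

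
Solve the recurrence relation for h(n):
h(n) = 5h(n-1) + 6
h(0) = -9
First-order linear non-homogeneous.
Homogeneous solution: h_h(n) = A·(5)^n.
Try constant particular solution h_p = K: K = 5K + 6 ⇒ K = - \frac{3}{2}.
General: h(n) = A·(5)^n - \frac{3}{2}.
Apply h(0) = -9: A - \frac{3}{2} = -9 ⇒ A = - \frac{15}{2}.
So h(n) = - \frac{15 \cdot 5^{n}}{2} - \frac{3}{2}.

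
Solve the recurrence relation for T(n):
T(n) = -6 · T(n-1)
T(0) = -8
Pure geometric recurrence with ratio -6.
By induction T(n) = T(0) · (-6)^n = - 8 \left(-6\right)^{n}.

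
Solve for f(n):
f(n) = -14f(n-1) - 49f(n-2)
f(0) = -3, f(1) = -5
Characteristic equation: x² + 14x + 49 = 0, which is (x - (-7))².
Repeated root r = -7.
General solution: f(n) = (A + Bn)·(-7)^n.
From f(0) = -3: A = -3.
From f(1) = -5: (A + B)·(-7) = -5 ⇒ B = \frac{26}{7}.
So f(n) = \left(\frac{26 n}{7} - 3\right) \cdot (-7)^n.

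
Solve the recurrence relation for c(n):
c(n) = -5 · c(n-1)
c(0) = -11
Pure geometric recurrence with ratio -5.
By induction c(n) = c(0) · (-5)^n = - 11 \left(-5\right)^{n}.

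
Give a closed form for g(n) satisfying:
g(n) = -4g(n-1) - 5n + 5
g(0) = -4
First-order linear with linear forcing.
Homogeneous solution: g_h(n) = A·(-4)^n.
Try particular g_p(n) = pn + q. Substituting:
  pn + q = -4(p(n-1) + q) - 5n + 5.
Matching the n-coefficient: p = -4p - 5 ⇒ p = -1.
Matching constants: q = 4p - 4q + 5 ⇒ q = \frac{1}{5}.
General: g(n) = A·(-4)^n - n + \frac{1}{5}.
Apply g(0) = -4: A + \frac{1}{5} = -4 ⇒ A = - \frac{21}{5}.
So g(n) = - \frac{21 \left(-4\right)^{n}}{5} - n + \frac{1}{5}.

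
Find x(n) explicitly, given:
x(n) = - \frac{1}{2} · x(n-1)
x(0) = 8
Pure geometric recurrence with ratio - \frac{1}{2}.
By induction x(n) = x(0) · (- \frac{1}{2})^n = 8 \left(- \frac{1}{2}\right)^{n}.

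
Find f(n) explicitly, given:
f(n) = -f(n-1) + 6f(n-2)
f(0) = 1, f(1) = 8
Characteristic equation: x² + x - 6 = 0, which factors as (x - (2))(x - (-3)) = 0.
Roots r₁ = 2, r₂ = -3 (distinct).
General solution: f(n) = A·(2)^n + B·(-3)^n.
From f(0) = 1: A + B = 1.
From f(1) = 8: 2A - 3B = 8.
Solving: A = \frac{11}{5}, B = - \frac{6}{5}.
So f(n) = - \frac{6 \left(-3\right)^{n}}{5} + \frac{11 \cdot 2^{n}}{5}.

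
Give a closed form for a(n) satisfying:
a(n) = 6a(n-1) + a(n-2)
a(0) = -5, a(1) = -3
Characteristic equation: x² - 6x - 1 = 0.
Discriminant Δ = (6)² + 4·(1) = 40.
Roots r₁,₂ = (6 ± √40)/2, so r₁ = 3 + \sqrt{10}, r₂ = 3 - \sqrt{10}.
General solution: a(n) = A·r₁^n + B·r₂^n.
From the initial conditions, A + B = -5 and r₁A + r₂B = -3.
Since r₁ - r₂ = √40: A = (-3 - (-5)r₂)/√40 = - \frac{5}{2} + \frac{3 \sqrt{10}}{5}, and B = -5 - A = - \frac{5}{2} - \frac{3 \sqrt{10}}{5}.
So a(n) = \left(- \frac{5}{2} + \frac{3 \sqrt{10}}{5}\right)\left(3 + \sqrt{10}\right)^n + \left(- \frac{5}{2} - \frac{3 \sqrt{10}}{5}\right)\left(3 - \sqrt{10}\right)^n.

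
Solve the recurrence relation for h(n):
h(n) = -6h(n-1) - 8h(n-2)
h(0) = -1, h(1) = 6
Characteristic equation: x² + 6x + 8 = 0, which factors as (x - (-4))(x - (-2)) = 0.
Roots r₁ = -4, r₂ = -2 (distinct).
General solution: h(n) = A·(-4)^n + B·(-2)^n.
From h(0) = -1: A + B = -1.
From h(1) = 6: -4A - 2B = 6.
Solving: A = -2, B = 1.
So h(n) = \left(-2\right)^{n} - 2 \left(-4\right)^{n}.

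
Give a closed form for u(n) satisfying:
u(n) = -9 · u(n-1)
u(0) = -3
Pure geometric recurrence with ratio -9.
By induction u(n) = u(0) · (-9)^n = - 3 \left(-9\right)^{n}.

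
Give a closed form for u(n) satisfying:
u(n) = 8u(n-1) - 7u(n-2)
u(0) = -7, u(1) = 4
Characteristic equation: x² - 8x + 7 = 0, which factors as (x - (7))(x - (1)) = 0.
Roots r₁ = 7, r₂ = 1 (distinct).
General solution: u(n) = A·(7)^n + B·(1)^n.
From u(0) = -7: A + B = -7.
From u(1) = 4: 7A + B = 4.
Solving: A = \frac{11}{6}, B = - \frac{53}{6}.
So u(n) = \frac{11 \cdot 7^{n}}{6} - \frac{53}{6}.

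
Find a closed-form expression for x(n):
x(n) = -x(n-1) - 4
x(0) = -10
First-order linear non-homogeneous.
Homogeneous solution: x_h(n) = A·(-1)^n.
Try constant particular solution x_p = K: K = -K - 4 ⇒ K = -2.
General: x(n) = A·(-1)^n - 2.
Apply x(0) = -10: A - 2 = -10 ⇒ A = -8.
So x(n) = - 8 \left(-1\right)^{n} - 2.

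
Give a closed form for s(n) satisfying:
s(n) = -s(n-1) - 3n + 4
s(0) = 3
First-order linear with linear forcing.
Homogeneous solution: s_h(n) = A·(-1)^n.
Try particular s_p(n) = pn + q. Substituting:
  pn + q = -(p(n-1) + q) - 3n + 4.
Matching the n-coefficient: p = -p - 3 ⇒ p = - \frac{3}{2}.
Matching constants: q = p - q + 4 ⇒ q = \frac{5}{4}.
General: s(n) = A·(-1)^n - \frac{3 n}{2} + \frac{5}{4}.
Apply s(0) = 3: A + \frac{5}{4} = 3 ⇒ A = \frac{7}{4}.
So s(n) = \frac{7 \left(-1\right)^{n}}{4} - \frac{3 n}{2} + \frac{5}{4}.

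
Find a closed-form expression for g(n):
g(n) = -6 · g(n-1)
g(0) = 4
Pure geometric recurrence with ratio -6.
By induction g(n) = g(0) · (-6)^n = 4 \left(-6\right)^{n}.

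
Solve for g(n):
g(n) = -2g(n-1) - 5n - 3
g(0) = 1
First-order linear with linear forcing.
Homogeneous solution: g_h(n) = A·(-2)^n.
Try particular g_p(n) = pn + q. Substituting:
  pn + q = -2(p(n-1) + q) - 5n - 3.
Matching the n-coefficient: p = -2p - 5 ⇒ p = - \frac{5}{3}.
Matching constants: q = 2p - 2q - 3 ⇒ q = - \frac{19}{9}.
General: g(n) = A·(-2)^n - \frac{5 n}{3} - \frac{19}{9}.
Apply g(0) = 1: A - \frac{19}{9} = 1 ⇒ A = \frac{28}{9}.
So g(n) = \frac{28 \left(-2\right)^{n}}{9} - \frac{5 n}{3} - \frac{19}{9}.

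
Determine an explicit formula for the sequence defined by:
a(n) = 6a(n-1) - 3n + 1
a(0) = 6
First-order linear with linear forcing.
Homogeneous solution: a_h(n) = A·(6)^n.
Try particular a_p(n) = pn + q. Substituting:
  pn + q = 6(p(n-1) + q) - 3n + 1.
Matching the n-coefficient: p = 6p - 3 ⇒ p = \frac{3}{5}.
Matching constants: q = -6p + 6q + 1 ⇒ q = \frac{13}{25}.
General: a(n) = A·(6)^n + \frac{3 n}{5} + \frac{13}{25}.
Apply a(0) = 6: A + \frac{13}{25} = 6 ⇒ A = \frac{137}{25}.
So a(n) = \frac{137 \cdot 6^{n}}{25} + \frac{3 n}{5} + \frac{13}{25}.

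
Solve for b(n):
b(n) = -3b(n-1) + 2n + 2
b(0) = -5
First-order linear with linear forcing.
Homogeneous solution: b_h(n) = A·(-3)^n.
Try particular b_p(n) = pn + q. Substituting:
  pn + q = -3(p(n-1) + q) + 2n + 2.
Matching the n-coefficient: p = -3p + 2 ⇒ p = \frac{1}{2}.
Matching constants: q = 3p - 3q + 2 ⇒ q = \frac{7}{8}.
General: b(n) = A·(-3)^n + \frac{n}{2} + \frac{7}{8}.
Apply b(0) = -5: A + \frac{7}{8} = -5 ⇒ A = - \frac{47}{8}.
So b(n) = - \frac{47 \left(-3\right)^{n}}{8} + \frac{n}{2} + \frac{7}{8}.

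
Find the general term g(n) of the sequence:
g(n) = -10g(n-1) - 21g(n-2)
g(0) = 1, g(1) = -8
Characteristic equation: x² + 10x + 21 = 0, which factors as (x - (-7))(x - (-3)) = 0.
Roots r₁ = -7, r₂ = -3 (distinct).
General solution: g(n) = A·(-7)^n + B·(-3)^n.
From g(0) = 1: A + B = 1.
From g(1) = -8: -7A - 3B = -8.
Solving: A = \frac{5}{4}, B = - \frac{1}{4}.
So g(n) = - \frac{\left(-3\right)^{n}}{4} + \frac{5 \left(-7\right)^{n}}{4}.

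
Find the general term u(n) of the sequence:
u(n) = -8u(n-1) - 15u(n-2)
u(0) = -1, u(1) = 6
Characteristic equation: x² + 8x + 15 = 0, which factors as (x - (-3))(x - (-5)) = 0.
Roots r₁ = -3, r₂ = -5 (distinct).
General solution: u(n) = A·(-3)^n + B·(-5)^n.
From u(0) = -1: A + B = -1.
From u(1) = 6: -3A - 5B = 6.
Solving: A = \frac{1}{2}, B = - \frac{3}{2}.
So u(n) = \frac{\left(-3\right)^{n}}{2} - \frac{3 \left(-5\right)^{n}}{2}.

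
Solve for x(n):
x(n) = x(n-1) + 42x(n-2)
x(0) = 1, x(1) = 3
Characteristic equation: x² - x - 42 = 0, which factors as (x - (-6))(x - (7)) = 0.
Roots r₁ = -6, r₂ = 7 (distinct).
General solution: x(n) = A·(-6)^n + B·(7)^n.
From x(0) = 1: A + B = 1.
From x(1) = 3: -6A + 7B = 3.
Solving: A = \frac{4}{13}, B = \frac{9}{13}.
So x(n) = \frac{4 \left(-6\right)^{n}}{13} + \frac{9 \cdot 7^{n}}{13}.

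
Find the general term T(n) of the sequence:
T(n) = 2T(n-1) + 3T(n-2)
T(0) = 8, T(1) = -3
Characteristic equation: x² - 2x - 3 = 0, which factors as (x - (-1))(x - (3)) = 0.
Roots r₁ = -1, r₂ = 3 (distinct).
General solution: T(n) = A·(-1)^n + B·(3)^n.
From T(0) = 8: A + B = 8.
From T(1) = -3: -A + 3B = -3.
Solving: A = \frac{27}{4}, B = \frac{5}{4}.
So T(n) = \frac{27 \left(-1\right)^{n}}{4} + \frac{5 \cdot 3^{n}}{4}.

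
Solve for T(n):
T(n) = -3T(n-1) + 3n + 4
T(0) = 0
First-order linear with linear forcing.
Homogeneous solution: T_h(n) = A·(-3)^n.
Try particular T_p(n) = pn + q. Substituting:
  pn + q = -3(p(n-1) + q) + 3n + 4.
Matching the n-coefficient: p = -3p + 3 ⇒ p = \frac{3}{4}.
Matching constants: q = 3p - 3q + 4 ⇒ q = \frac{25}{16}.
General: T(n) = A·(-3)^n + \frac{3 n}{4} + \frac{25}{16}.
Apply T(0) = 0: A + \frac{25}{16} = 0 ⇒ A = - \frac{25}{16}.
So T(n) = - \frac{25 \left(-3\right)^{n}}{16} + \frac{3 n}{4} + \frac{25}{16}.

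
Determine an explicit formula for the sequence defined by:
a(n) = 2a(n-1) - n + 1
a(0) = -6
First-order linear with linear forcing.
Homogeneous solution: a_h(n) = A·(2)^n.
Try particular a_p(n) = pn + q. Substituting:
  pn + q = 2(p(n-1) + q) - n + 1.
Matching the n-coefficient: p = 2p - 1 ⇒ p = 1.
Matching constants: q = -2p + 2q + 1 ⇒ q = 1.
General: a(n) = A·(2)^n + n + 1.
Apply a(0) = -6: A + 1 = -6 ⇒ A = -7.
So a(n) = - 7 \cdot 2^{n} + n + 1.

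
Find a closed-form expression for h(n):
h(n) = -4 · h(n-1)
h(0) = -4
Pure geometric recurrence with ratio -4.
By induction h(n) = h(0) · (-4)^n = - 4 \left(-4\right)^{n}.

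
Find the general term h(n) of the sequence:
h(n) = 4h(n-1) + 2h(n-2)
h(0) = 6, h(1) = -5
Characteristic equation: x² - 4x - 2 = 0.
Discriminant Δ = (4)² + 4·(2) = 24.
Roots r₁,₂ = (4 ± √24)/2, so r₁ = 2 + \sqrt{6}, r₂ = 2 - \sqrt{6}.
General solution: h(n) = A·r₁^n + B·r₂^n.
From the initial conditions, A + B = 6 and r₁A + r₂B = -5.
Since r₁ - r₂ = √24: A = (-5 - (6)r₂)/√24 = 3 - \frac{17 \sqrt{6}}{12}, and B = 6 - A = 3 + \frac{17 \sqrt{6}}{12}.
So h(n) = \left(3 - \frac{17 \sqrt{6}}{12}\right)\left(2 + \sqrt{6}\right)^n + \left(3 + \frac{17 \sqrt{6}}{12}\right)\left(2 - \sqrt{6}\right)^n.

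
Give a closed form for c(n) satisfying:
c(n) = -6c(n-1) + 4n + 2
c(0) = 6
First-order linear with linear forcing.
Homogeneous solution: c_h(n) = A·(-6)^n.
Try particular c_p(n) = pn + q. Substituting:
  pn + q = -6(p(n-1) + q) + 4n + 2.
Matching the n-coefficient: p = -6p + 4 ⇒ p = \frac{4}{7}.
Matching constants: q = 6p - 6q + 2 ⇒ q = \frac{38}{49}.
General: c(n) = A·(-6)^n + \frac{4 n}{7} + \frac{38}{49}.
Apply c(0) = 6: A + \frac{38}{49} = 6 ⇒ A = \frac{256}{49}.
So c(n) = \frac{256 \left(-6\right)^{n}}{49} + \frac{4 n}{7} + \frac{38}{49}.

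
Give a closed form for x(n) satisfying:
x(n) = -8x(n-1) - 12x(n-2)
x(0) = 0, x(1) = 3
Characteristic equation: x² + 8x + 12 = 0, which factors as (x - (-6))(x - (-2)) = 0.
Roots r₁ = -6, r₂ = -2 (distinct).
General solution: x(n) = A·(-6)^n + B·(-2)^n.
From x(0) = 0: A + B = 0.
From x(1) = 3: -6A - 2B = 3.
Solving: A = - \frac{3}{4}, B = \frac{3}{4}.
So x(n) = \frac{3 \left(-2\right)^{n}}{4} - \frac{3 \left(-6\right)^{n}}{4}.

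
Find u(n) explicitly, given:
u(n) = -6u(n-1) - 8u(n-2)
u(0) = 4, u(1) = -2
Characteristic equation: x² + 6x + 8 = 0, which factors as (x - (-4))(x - (-2)) = 0.
Roots r₁ = -4, r₂ = -2 (distinct).
General solution: u(n) = A·(-4)^n + B·(-2)^n.
From u(0) = 4: A + B = 4.
From u(1) = -2: -4A - 2B = -2.
Solving: A = -3, B = 7.
So u(n) = 7 \left(-2\right)^{n} - 3 \left(-4\right)^{n}.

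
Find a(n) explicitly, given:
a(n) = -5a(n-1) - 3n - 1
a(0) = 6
First-order linear with linear forcing.
Homogeneous solution: a_h(n) = A·(-5)^n.
Try particular a_p(n) = pn + q. Substituting:
  pn + q = -5(p(n-1) + q) - 3n - 1.
Matching the n-coefficient: p = -5p - 3 ⇒ p = - \frac{1}{2}.
Matching constants: q = 5p - 5q - 1 ⇒ q = - \frac{7}{12}.
General: a(n) = A·(-5)^n - \frac{n}{2} - \frac{7}{12}.
Apply a(0) = 6: A - \frac{7}{12} = 6 ⇒ A = \frac{79}{12}.
So a(n) = \frac{79 \left(-5\right)^{n}}{12} - \frac{n}{2} - \frac{7}{12}.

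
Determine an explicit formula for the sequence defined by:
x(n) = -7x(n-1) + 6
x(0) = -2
First-order linear non-homogeneous.
Homogeneous solution: x_h(n) = A·(-7)^n.
Try constant particular solution x_p = K: K = -7K + 6 ⇒ K = \frac{3}{4}.
General: x(n) = A·(-7)^n + \frac{3}{4}.
Apply x(0) = -2: A + \frac{3}{4} = -2 ⇒ A = - \frac{11}{4}.
So x(n) = \frac{3}{4} - \frac{11 \left(-7\right)^{n}}{4}.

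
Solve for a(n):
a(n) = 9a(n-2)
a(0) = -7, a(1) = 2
Characteristic equation: x² - 9 = 0, which factors as (x - (-3))(x - (3)) = 0.
Roots r₁ = -3, r₂ = 3 (distinct).
General solution: a(n) = A·(-3)^n + B·(3)^n.
From a(0) = -7: A + B = -7.
From a(1) = 2: -3A + 3B = 2.
Solving: A = - \frac{23}{6}, B = - \frac{19}{6}.
So a(n) = - \frac{23 \left(-3\right)^{n}}{6} - \frac{19 \cdot 3^{n}}{6}.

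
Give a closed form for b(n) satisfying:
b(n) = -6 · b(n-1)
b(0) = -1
Pure geometric recurrence with ratio -6.
By induction b(n) = b(0) · (-6)^n = - \left(-6\right)^{n}.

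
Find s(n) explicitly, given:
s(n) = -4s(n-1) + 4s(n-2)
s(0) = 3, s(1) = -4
Characteristic equation: x² + 4x - 4 = 0.
Discriminant Δ = (-4)² + 4·(4) = 32.
Roots r₁,₂ = (-4 ± √32)/2, so r₁ = -2 + 2 \sqrt{2}, r₂ = - 2 \sqrt{2} - 2.
General solution: s(n) = A·r₁^n + B·r₂^n.
From the initial conditions, A + B = 3 and r₁A + r₂B = -4.
Since r₁ - r₂ = √32: A = (-4 - (3)r₂)/√32 = \frac{\sqrt{2}}{4} + \frac{3}{2}, and B = 3 - A = \frac{3}{2} - \frac{\sqrt{2}}{4}.
So s(n) = \left(\frac{\sqrt{2}}{4} + \frac{3}{2}\right)\left(-2 + 2 \sqrt{2}\right)^n + \left(\frac{3}{2} - \frac{\sqrt{2}}{4}\right)\left(- 2 \sqrt{2} - 2\right)^n.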